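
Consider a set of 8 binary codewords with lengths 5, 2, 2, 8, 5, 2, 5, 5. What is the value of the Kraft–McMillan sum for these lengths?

0.87890625

With common denominator 2^8 = 256: Σ 2^(−ℓᵢ) = 8/256 + 64/256 + 64/256 + 1/256 + 8/256 + 64/256 + 8/256 + 8/256 = 225/256 = 0.87890625.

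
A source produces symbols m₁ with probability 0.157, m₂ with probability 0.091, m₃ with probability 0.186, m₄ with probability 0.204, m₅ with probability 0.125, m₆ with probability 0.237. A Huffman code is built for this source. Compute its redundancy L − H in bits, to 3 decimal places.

Entropy H = −Σ p log₂ p ≈ 2.5205 bits.
Huffman merges: 91/1000+1/8→27/125; 157/1000+93/500→343/1000; 51/250+27/125→21/50; 237/1000+343/1000→29/50; 21/50+29/50→1. L = 2559/1000 ≈ 2.5590.
L − H = 2.5590 − 2.5205 = 0.038 bits.

0.038 bits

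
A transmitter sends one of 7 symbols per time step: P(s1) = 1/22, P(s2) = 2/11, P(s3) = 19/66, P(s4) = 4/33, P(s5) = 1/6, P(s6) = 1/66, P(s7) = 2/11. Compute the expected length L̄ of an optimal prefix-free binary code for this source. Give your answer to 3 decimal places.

2.591 bits/symbol

Repeatedly combine the two least-probable nodes; the expected code length is the sum of the merged weights.
merge 1/66 + 1/22 → 2/33
merge 2/33 + 4/33 → 2/11
merge 1/6 + 2/11 → 23/66
merge 2/11 + 2/11 → 4/11
merge 19/66 + 23/66 → 7/11
merge 4/11 + 7/11 → 1
L = 2/33 + 2/11 + 23/66 + 4/11 + 7/11 + 1 = 57/22 ≈ 2.591 bits/symbol.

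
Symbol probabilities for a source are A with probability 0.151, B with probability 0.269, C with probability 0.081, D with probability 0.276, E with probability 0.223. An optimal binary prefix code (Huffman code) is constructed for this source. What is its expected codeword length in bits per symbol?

2.232 bits/symbol

Repeatedly combine the two least-probable nodes; the expected code length is the sum of the merged weights.
merge 81/1000 + 151/1000 → 29/125
merge 223/1000 + 29/125 → 91/200
merge 269/1000 + 69/250 → 109/200
merge 91/200 + 109/200 → 1
L = 29/125 + 91/200 + 109/200 + 1 = 279/125 = 2.232 bits/symbol.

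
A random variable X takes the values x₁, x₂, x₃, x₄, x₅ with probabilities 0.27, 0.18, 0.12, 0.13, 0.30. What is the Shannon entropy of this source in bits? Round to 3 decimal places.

2.226 bits

H = −Σ pᵢ log₂ pᵢ.
−0.27·log₂(0.27) = 0.5100
−0.18·log₂(0.18) = 0.4453
−0.12·log₂(0.12) = 0.3671
−0.13·log₂(0.13) = 0.3826
−0.30·log₂(0.30) = 0.5211
Sum ≈ 2.2261 → 2.226 bits.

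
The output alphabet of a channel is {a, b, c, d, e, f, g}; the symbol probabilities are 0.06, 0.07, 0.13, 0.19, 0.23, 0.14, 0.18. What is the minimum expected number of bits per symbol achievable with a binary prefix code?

Repeatedly combine the two least-probable nodes; the expected code length is the sum of the merged weights.
merge 3/50 + 7/100 → 13/100
merge 13/100 + 13/100 → 13/50
merge 7/50 + 9/50 → 8/25
merge 19/100 + 23/100 → 21/50
merge 13/50 + 8/25 → 29/50
merge 21/50 + 29/50 → 1
L = 13/100 + 13/50 + 8/25 + 21/50 + 29/50 + 1 = 271/100 = 2.71 bits/symbol.

2.71 bits/symbol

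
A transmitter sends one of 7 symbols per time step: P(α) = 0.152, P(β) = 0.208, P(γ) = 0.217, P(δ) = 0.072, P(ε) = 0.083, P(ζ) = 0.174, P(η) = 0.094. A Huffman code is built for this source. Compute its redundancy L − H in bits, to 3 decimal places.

Entropy H = −Σ p log₂ p ≈ 2.6936 bits.
Huffman merges: 9/125+83/1000→31/200; 47/500+19/125→123/500; 31/200+87/500→329/1000; 26/125+217/1000→17/40; 123/500+329/1000→23/40; 17/40+23/40→1. L = 273/100 ≈ 2.7300.
L − H = 2.7300 − 2.6936 = 0.036 bits.

0.036 bits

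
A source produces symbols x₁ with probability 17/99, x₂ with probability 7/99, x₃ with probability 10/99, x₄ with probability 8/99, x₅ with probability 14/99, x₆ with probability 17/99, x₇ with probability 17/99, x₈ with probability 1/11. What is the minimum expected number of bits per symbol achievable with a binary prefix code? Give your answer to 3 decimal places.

Repeatedly combine the two least-probable nodes; the expected code length is the sum of the merged weights.
merge 7/99 + 8/99 → 5/33
merge 1/11 + 10/99 → 19/99
merge 14/99 + 5/33 → 29/99
merge 17/99 + 17/99 → 34/99
merge 17/99 + 19/99 → 4/11
merge 29/99 + 34/99 → 7/11
merge 4/11 + 7/11 → 1
L = 5/33 + 19/99 + 29/99 + 34/99 + 4/11 + 7/11 + 1 = 295/99 ≈ 2.980 bits/symbol.

2.980 bits/symbol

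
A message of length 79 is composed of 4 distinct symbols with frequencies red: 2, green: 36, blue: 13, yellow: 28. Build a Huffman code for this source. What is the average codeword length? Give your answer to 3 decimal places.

Probabilities are the counts divided by 79.
Repeatedly combine the two least-probable nodes; the expected code length is the sum of the merged weights.
merge 2/79 + 13/79 → 15/79
merge 15/79 + 28/79 → 43/79
merge 36/79 + 43/79 → 1
L = 15/79 + 43/79 + 1 = 137/79 ≈ 1.734 bits/symbol.

1.734 bits/symbol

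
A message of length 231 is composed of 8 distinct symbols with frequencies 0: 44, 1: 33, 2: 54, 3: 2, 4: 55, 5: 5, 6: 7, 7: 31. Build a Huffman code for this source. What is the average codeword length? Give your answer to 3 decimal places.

Probabilities are the counts divided by 231.
Repeatedly combine the two least-probable nodes; the expected code length is the sum of the merged weights.
merge 2/231 + 5/231 → 1/33
merge 1/33 + 1/33 → 2/33
merge 2/33 + 31/231 → 15/77
merge 1/7 + 4/21 → 1/3
merge 15/77 + 18/77 → 3/7
merge 5/21 + 1/3 → 4/7
merge 3/7 + 4/7 → 1
L = 1/33 + 2/33 + 15/77 + 1/3 + 3/7 + 4/7 + 1 = 55/21 ≈ 2.619 bits/symbol.

2.619 bits/symbol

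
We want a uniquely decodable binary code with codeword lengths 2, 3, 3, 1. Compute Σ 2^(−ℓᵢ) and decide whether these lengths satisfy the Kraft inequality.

With common denominator 2^3 = 8: Σ 2^(−ℓᵢ) = 2/8 + 1/8 + 1/8 + 4/8 = 8/8 = 1.
Kraft's inequality requires Σ ≤ 1; here Σ = 1 ≤ 1, so such a prefix code exists.

1; yes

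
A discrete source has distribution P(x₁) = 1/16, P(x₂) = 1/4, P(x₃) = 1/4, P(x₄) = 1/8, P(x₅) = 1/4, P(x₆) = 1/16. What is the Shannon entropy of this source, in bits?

Each probability is a power of 1/2, so log₂(1/p) is an integer.
H = Σ p·log₂(1/p) = 1/16·4 + 1/4·2 + 1/4·2 + 1/8·3 + 1/4·2 + 1/16·4 = 2.375 bits.

2.375 bits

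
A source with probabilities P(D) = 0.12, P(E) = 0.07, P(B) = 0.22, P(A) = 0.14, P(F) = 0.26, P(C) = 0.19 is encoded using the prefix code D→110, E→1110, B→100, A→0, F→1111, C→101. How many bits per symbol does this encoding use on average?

L̄ = Σ pᵢ·ℓᵢ = 0.12·3 + 0.07·4 + 0.22·3 + 0.14·1 + 0.26·4 + 0.19·3 = 3.05 bits/symbol.

3.05 bits/symbol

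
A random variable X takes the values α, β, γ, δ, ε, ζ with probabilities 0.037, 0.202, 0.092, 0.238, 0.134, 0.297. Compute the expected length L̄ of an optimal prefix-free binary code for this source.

Repeatedly combine the two least-probable nodes; the expected code length is the sum of the merged weights.
merge 37/1000 + 23/250 → 129/1000
merge 129/1000 + 67/500 → 263/1000
merge 101/500 + 119/500 → 11/25
merge 263/1000 + 297/1000 → 14/25
merge 11/25 + 14/25 → 1
L = 129/1000 + 263/1000 + 11/25 + 14/25 + 1 = 299/125 = 2.392 bits/symbol.

2.392 bits/symbol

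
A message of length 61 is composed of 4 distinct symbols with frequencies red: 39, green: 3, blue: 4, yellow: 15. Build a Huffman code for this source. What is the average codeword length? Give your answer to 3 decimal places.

1.475 bits/symbol

Probabilities are the counts divided by 61.
Repeatedly combine the two least-probable nodes; the expected code length is the sum of the merged weights.
merge 3/61 + 4/61 → 7/61
merge 7/61 + 15/61 → 22/61
merge 22/61 + 39/61 → 1
L = 7/61 + 22/61 + 1 = 90/61 ≈ 1.475 bits/symbol.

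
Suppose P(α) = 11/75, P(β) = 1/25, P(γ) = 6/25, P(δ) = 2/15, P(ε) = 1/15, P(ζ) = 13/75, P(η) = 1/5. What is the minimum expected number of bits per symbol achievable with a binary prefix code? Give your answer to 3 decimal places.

2.667 bits/symbol

Repeatedly combine the two least-probable nodes; the expected code length is the sum of the merged weights.
merge 1/25 + 1/15 → 8/75
merge 8/75 + 2/15 → 6/25
merge 11/75 + 13/75 → 8/25
merge 1/5 + 6/25 → 11/25
merge 6/25 + 8/25 → 14/25
merge 11/25 + 14/25 → 1
L = 8/75 + 6/25 + 8/25 + 11/25 + 14/25 + 1 = 8/3 ≈ 2.667 bits/symbol.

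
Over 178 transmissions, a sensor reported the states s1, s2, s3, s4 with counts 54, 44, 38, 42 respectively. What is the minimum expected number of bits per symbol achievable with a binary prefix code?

2 bits/symbol

Probabilities are the counts divided by 178.
Repeatedly combine the two least-probable nodes; the expected code length is the sum of the merged weights.
merge 19/89 + 21/89 → 40/89
merge 22/89 + 27/89 → 49/89
merge 40/89 + 49/89 → 1
L = 40/89 + 49/89 + 1 = 2 bits/symbol.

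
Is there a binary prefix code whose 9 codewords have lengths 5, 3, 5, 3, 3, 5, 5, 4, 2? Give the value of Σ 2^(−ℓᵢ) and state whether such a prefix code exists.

0.8125; yes

With common denominator 2^5 = 32: Σ 2^(−ℓᵢ) = 1/32 + 4/32 + 1/32 + 4/32 + 4/32 + 1/32 + 1/32 + 2/32 + 8/32 = 26/32 = 0.8125.
Kraft's inequality requires Σ ≤ 1; here Σ = 0.8125 ≤ 1, so such a prefix code exists.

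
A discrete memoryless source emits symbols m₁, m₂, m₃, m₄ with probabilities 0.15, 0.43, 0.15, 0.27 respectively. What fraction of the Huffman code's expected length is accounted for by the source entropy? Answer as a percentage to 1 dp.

99.2%

Entropy H = −Σ p log₂ p ≈ 1.8547 bits.
Huffman merges: 3/20+3/20→3/10; 27/100+3/10→57/100; 43/100+57/100→1. L = 187/100 ≈ 1.8700.
Efficiency = H/L = 1.8547/1.8700 = 99.2%.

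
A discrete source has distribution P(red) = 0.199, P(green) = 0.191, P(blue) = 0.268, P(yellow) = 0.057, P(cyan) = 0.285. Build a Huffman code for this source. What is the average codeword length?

Repeatedly combine the two least-probable nodes; the expected code length is the sum of the merged weights.
merge 57/1000 + 191/1000 → 31/125
merge 199/1000 + 31/125 → 447/1000
merge 67/250 + 57/200 → 553/1000
merge 447/1000 + 553/1000 → 1
L = 31/125 + 447/1000 + 553/1000 + 1 = 281/125 = 2.248 bits/symbol.

2.248 bits/symbol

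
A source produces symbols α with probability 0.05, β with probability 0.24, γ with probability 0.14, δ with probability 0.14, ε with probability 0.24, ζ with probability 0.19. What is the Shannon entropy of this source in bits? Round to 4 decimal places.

H = −Σ pᵢ log₂ pᵢ.
−0.05·log₂(0.05) = 0.2161
−0.24·log₂(0.24) = 0.4941
−0.14·log₂(0.14) = 0.3971
−0.14·log₂(0.14) = 0.3971
−0.24·log₂(0.24) = 0.4941
−0.19·log₂(0.19) = 0.4552
Sum ≈ 2.4538 → 2.4538 bits.

2.4538 bits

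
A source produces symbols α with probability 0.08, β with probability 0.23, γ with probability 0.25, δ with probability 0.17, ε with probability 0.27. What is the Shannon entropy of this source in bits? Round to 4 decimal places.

H = −Σ pᵢ log₂ pᵢ.
−0.08·log₂(0.08) = 0.2915
−0.23·log₂(0.23) = 0.4877
−0.25·log₂(0.25) = 0.5000
−0.17·log₂(0.17) = 0.4346
−0.27·log₂(0.27) = 0.5100
Sum ≈ 2.2238 → 2.2238 bits.

2.2238 bits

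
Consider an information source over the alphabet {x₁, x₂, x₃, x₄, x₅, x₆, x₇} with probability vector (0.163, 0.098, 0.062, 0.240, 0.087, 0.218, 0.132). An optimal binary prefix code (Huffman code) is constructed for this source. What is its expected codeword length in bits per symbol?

Repeatedly combine the two least-probable nodes; the expected code length is the sum of the merged weights.
merge 31/500 + 87/1000 → 149/1000
merge 49/500 + 33/250 → 23/100
merge 149/1000 + 163/1000 → 39/125
merge 109/500 + 23/100 → 56/125
merge 6/25 + 39/125 → 69/125
merge 56/125 + 69/125 → 1
L = 149/1000 + 23/100 + 39/125 + 56/125 + 69/125 + 1 = 2691/1000 = 2.691 bits/symbol.

2.691 bits/symbol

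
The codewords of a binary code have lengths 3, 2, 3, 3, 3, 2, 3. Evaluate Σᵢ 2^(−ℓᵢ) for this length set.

With common denominator 2^3 = 8: Σ 2^(−ℓᵢ) = 1/8 + 2/8 + 1/8 + 1/8 + 1/8 + 2/8 + 1/8 = 9/8 = 1.125.

1.125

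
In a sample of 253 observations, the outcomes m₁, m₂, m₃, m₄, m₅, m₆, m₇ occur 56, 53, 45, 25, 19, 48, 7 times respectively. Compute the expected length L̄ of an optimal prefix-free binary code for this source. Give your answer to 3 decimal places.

2.672 bits/symbol

Probabilities are the counts divided by 253.
Repeatedly combine the two least-probable nodes; the expected code length is the sum of the merged weights.
merge 7/253 + 19/253 → 26/253
merge 25/253 + 26/253 → 51/253
merge 45/253 + 48/253 → 93/253
merge 51/253 + 53/253 → 104/253
merge 56/253 + 93/253 → 149/253
merge 104/253 + 149/253 → 1
L = 26/253 + 51/253 + 93/253 + 104/253 + 149/253 + 1 = 676/253 ≈ 2.672 bits/symbol.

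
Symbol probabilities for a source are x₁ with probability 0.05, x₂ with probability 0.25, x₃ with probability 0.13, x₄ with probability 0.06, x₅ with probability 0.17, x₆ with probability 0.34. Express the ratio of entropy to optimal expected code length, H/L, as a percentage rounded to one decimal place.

Entropy H = −Σ p log₂ p ≈ 2.3060 bits.
Huffman merges: 1/20+3/50→11/100; 11/100+13/100→6/25; 17/100+6/25→41/100; 1/4+17/50→59/100; 41/100+59/100→1. L = 47/20 ≈ 2.3500.
Efficiency = H/L = 2.3060/2.3500 = 98.1%.

98.1%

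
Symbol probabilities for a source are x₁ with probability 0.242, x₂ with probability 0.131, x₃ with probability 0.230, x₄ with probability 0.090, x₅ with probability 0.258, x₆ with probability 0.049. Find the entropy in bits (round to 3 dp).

2.397 bits

H = −Σ pᵢ log₂ pᵢ.
−0.242·log₂(0.242) = 0.4954
−0.131·log₂(0.131) = 0.3841
−0.230·log₂(0.230) = 0.4877
−0.090·log₂(0.090) = 0.3127
−0.258·log₂(0.258) = 0.5043
−0.049·log₂(0.049) = 0.2132
Sum ≈ 2.3973 → 2.397 bits.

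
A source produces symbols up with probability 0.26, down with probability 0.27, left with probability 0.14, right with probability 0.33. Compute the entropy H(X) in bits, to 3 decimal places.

H = −Σ pᵢ log₂ pᵢ.
−0.26·log₂(0.26) = 0.5053
−0.27·log₂(0.27) = 0.5100
−0.14·log₂(0.14) = 0.3971
−0.33·log₂(0.33) = 0.5278
Sum ≈ 1.9402 → 1.940 bits.

1.940 bits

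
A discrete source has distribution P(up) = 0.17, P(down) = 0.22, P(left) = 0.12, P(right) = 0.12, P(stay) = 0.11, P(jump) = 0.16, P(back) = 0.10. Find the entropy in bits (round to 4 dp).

2.7548 bits

H = −Σ pᵢ log₂ pᵢ.
−0.17·log₂(0.17) = 0.4346
−0.22·log₂(0.22) = 0.4806
−0.12·log₂(0.12) = 0.3671
−0.12·log₂(0.12) = 0.3671
−0.11·log₂(0.11) = 0.3503
−0.16·log₂(0.16) = 0.4230
−0.10·log₂(0.10) = 0.3322
Sum ≈ 2.7548 → 2.7548 bits.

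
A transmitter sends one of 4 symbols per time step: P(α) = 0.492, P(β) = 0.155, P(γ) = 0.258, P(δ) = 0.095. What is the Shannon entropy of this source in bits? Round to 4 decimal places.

1.7472 bits

H = −Σ pᵢ log₂ pᵢ.
−0.492·log₂(0.492) = 0.5034
−0.155·log₂(0.155) = 0.4169
−0.258·log₂(0.258) = 0.5043
−0.095·log₂(0.095) = 0.3226
Sum ≈ 1.7472 → 1.7472 bits.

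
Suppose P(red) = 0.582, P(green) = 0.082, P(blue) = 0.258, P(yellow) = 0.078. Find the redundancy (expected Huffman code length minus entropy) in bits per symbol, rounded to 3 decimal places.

0.036 bits

Entropy H = −Σ p log₂ p ≈ 1.5417 bits.
Huffman merges: 39/500+41/500→4/25; 4/25+129/500→209/500; 209/500+291/500→1. L = 789/500 ≈ 1.5780.
L − H = 1.5780 − 1.5417 = 0.036 bits.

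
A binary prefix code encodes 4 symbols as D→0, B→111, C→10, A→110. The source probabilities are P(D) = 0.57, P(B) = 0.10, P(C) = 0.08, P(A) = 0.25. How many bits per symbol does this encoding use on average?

1.78 bits/symbol

L̄ = Σ pᵢ·ℓᵢ = 0.57·1 + 0.10·3 + 0.08·2 + 0.25·3 = 1.78 bits/symbol.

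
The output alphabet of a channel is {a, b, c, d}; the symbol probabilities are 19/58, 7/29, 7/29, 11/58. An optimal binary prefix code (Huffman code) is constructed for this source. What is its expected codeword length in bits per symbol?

2 bits/symbol

Repeatedly combine the two least-probable nodes; the expected code length is the sum of the merged weights.
merge 11/58 + 7/29 → 25/58
merge 7/29 + 19/58 → 33/58
merge 25/58 + 33/58 → 1
L = 25/58 + 33/58 + 1 = 2 bits/symbol.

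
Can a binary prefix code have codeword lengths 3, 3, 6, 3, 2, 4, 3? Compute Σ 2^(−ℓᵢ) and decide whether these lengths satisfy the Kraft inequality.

0.828125; yes

With common denominator 2^6 = 64: Σ 2^(−ℓᵢ) = 8/64 + 8/64 + 1/64 + 8/64 + 16/64 + 4/64 + 8/64 = 53/64 = 0.828125.
Kraft's inequality requires Σ ≤ 1; here Σ = 0.828125 ≤ 1, so such a prefix code exists.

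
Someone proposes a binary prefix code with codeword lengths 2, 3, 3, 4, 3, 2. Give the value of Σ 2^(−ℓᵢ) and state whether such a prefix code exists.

With common denominator 2^4 = 16: Σ 2^(−ℓᵢ) = 4/16 + 2/16 + 2/16 + 1/16 + 2/16 + 4/16 = 15/16 = 0.9375.
Kraft's inequality requires Σ ≤ 1; here Σ = 0.9375 ≤ 1, so such a prefix code exists.

0.9375; yes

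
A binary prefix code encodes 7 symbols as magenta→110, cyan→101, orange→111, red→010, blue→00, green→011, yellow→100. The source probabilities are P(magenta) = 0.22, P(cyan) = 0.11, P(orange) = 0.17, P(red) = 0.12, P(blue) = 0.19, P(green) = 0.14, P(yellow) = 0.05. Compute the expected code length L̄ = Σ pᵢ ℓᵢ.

L̄ = Σ pᵢ·ℓᵢ = 0.22·3 + 0.11·3 + 0.17·3 + 0.12·3 + 0.19·2 + 0.14·3 + 0.05·3 = 2.81 bits/symbol.

2.81 bits/symbol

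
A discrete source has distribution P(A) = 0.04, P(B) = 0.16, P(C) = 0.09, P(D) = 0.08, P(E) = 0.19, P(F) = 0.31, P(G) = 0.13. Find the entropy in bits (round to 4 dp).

2.5746 bits

H = −Σ pᵢ log₂ pᵢ.
−0.04·log₂(0.04) = 0.1858
−0.16·log₂(0.16) = 0.4230
−0.09·log₂(0.09) = 0.3127
−0.08·log₂(0.08) = 0.2915
−0.19·log₂(0.19) = 0.4552
−0.31·log₂(0.31) = 0.5238
−0.13·log₂(0.13) = 0.3826
Sum ≈ 2.5746 → 2.5746 bits.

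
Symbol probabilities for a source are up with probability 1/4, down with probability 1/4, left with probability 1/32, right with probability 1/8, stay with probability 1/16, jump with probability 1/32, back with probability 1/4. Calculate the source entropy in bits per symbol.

Each probability is a power of 1/2, so log₂(1/p) is an integer.
H = Σ p·log₂(1/p) = 1/4·2 + 1/4·2 + 1/32·5 + 1/8·3 + 1/16·4 + 1/32·5 + 1/4·2 = 2.4375 bits.

2.4375 bits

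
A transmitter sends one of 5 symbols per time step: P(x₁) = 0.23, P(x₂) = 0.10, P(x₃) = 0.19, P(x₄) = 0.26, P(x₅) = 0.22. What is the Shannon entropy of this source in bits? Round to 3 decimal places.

H = −Σ pᵢ log₂ pᵢ.
−0.23·log₂(0.23) = 0.4877
−0.10·log₂(0.10) = 0.3322
−0.19·log₂(0.19) = 0.4552
−0.26·log₂(0.26) = 0.5053
−0.22·log₂(0.22) = 0.4806
Sum ≈ 2.2609 → 2.261 bits.

2.261 bits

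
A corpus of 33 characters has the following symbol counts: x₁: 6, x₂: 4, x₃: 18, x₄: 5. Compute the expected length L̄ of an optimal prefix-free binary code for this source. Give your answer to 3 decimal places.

Probabilities are the counts divided by 33.
Repeatedly combine the two least-probable nodes; the expected code length is the sum of the merged weights.
merge 4/33 + 5/33 → 3/11
merge 2/11 + 3/11 → 5/11
merge 5/11 + 6/11 → 1
L = 3/11 + 5/11 + 1 = 19/11 ≈ 1.727 bits/symbol.

1.727 bits/symbol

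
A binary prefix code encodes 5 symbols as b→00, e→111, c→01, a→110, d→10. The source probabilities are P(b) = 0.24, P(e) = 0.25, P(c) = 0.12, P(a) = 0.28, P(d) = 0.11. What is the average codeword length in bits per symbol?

L̄ = Σ pᵢ·ℓᵢ = 0.24·2 + 0.25·3 + 0.12·2 + 0.28·3 + 0.11·2 = 2.53 bits/symbol.

2.53 bits/symbol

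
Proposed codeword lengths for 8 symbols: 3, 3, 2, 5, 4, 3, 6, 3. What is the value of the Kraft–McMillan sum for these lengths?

With common denominator 2^6 = 64: Σ 2^(−ℓᵢ) = 8/64 + 8/64 + 16/64 + 2/64 + 4/64 + 8/64 + 1/64 + 8/64 = 55/64 = 0.859375.

0.859375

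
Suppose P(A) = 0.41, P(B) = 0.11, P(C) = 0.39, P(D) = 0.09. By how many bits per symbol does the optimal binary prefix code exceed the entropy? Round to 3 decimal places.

0.070 bits

Entropy H = −Σ p log₂ p ≈ 1.7201 bits.
Huffman merges: 9/100+11/100→1/5; 1/5+39/100→59/100; 41/100+59/100→1. L = 179/100 ≈ 1.7900.
L − H = 1.7900 − 1.7201 = 0.070 bits.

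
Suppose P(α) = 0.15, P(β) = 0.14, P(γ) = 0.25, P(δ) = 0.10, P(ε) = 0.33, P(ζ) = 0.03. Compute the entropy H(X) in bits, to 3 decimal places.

2.319 bits

H = −Σ pᵢ log₂ pᵢ.
−0.15·log₂(0.15) = 0.4105
−0.14·log₂(0.14) = 0.3971
−0.25·log₂(0.25) = 0.5000
−0.10·log₂(0.10) = 0.3322
−0.33·log₂(0.33) = 0.5278
−0.03·log₂(0.03) = 0.1518
Sum ≈ 2.3194 → 2.319 bits.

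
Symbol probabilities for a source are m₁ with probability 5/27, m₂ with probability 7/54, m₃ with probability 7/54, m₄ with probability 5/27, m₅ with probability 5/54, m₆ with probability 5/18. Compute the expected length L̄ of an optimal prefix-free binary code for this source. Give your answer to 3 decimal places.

Repeatedly combine the two least-probable nodes; the expected code length is the sum of the merged weights.
merge 5/54 + 7/54 → 2/9
merge 7/54 + 5/27 → 17/54
merge 5/27 + 2/9 → 11/27
merge 5/18 + 17/54 → 16/27
merge 11/27 + 16/27 → 1
L = 2/9 + 17/54 + 11/27 + 16/27 + 1 = 137/54 ≈ 2.537 bits/symbol.

2.537 bits/symbol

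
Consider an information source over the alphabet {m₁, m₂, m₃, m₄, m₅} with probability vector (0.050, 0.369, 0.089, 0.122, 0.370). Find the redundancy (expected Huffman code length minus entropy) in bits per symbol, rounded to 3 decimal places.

Entropy H = −Σ p log₂ p ≈ 1.9585 bits.
Huffman merges: 1/20+89/1000→139/1000; 61/500+139/1000→261/1000; 261/1000+369/1000→63/100; 37/100+63/100→1. L = 203/100 ≈ 2.0300.
L − H = 2.0300 − 1.9585 = 0.072 bits.

0.072 bits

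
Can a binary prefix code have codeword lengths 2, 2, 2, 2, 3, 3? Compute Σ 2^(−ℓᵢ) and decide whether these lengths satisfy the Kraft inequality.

1.25; no

With common denominator 2^3 = 8: Σ 2^(−ℓᵢ) = 2/8 + 2/8 + 2/8 + 2/8 + 1/8 + 1/8 = 10/8 = 1.25.
Kraft's inequality requires Σ ≤ 1; here Σ = 1.25 > 1, so no such prefix code exists.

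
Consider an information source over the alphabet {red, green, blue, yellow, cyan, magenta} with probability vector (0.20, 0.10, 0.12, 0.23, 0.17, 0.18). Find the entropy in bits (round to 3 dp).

2.531 bits

H = −Σ pᵢ log₂ pᵢ.
−0.20·log₂(0.20) = 0.4644
−0.10·log₂(0.10) = 0.3322
−0.12·log₂(0.12) = 0.3671
−0.23·log₂(0.23) = 0.4877
−0.17·log₂(0.17) = 0.4346
−0.18·log₂(0.18) = 0.4453
Sum ≈ 2.5312 → 2.531 bits.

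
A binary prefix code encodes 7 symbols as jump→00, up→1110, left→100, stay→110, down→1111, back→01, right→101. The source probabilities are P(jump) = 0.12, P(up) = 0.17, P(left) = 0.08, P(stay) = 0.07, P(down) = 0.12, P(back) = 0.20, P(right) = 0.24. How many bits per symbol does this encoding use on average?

2.97 bits/symbol

L̄ = Σ pᵢ·ℓᵢ = 0.12·2 + 0.17·4 + 0.08·3 + 0.07·3 + 0.12·4 + 0.20·2 + 0.24·3 = 2.97 bits/symbol.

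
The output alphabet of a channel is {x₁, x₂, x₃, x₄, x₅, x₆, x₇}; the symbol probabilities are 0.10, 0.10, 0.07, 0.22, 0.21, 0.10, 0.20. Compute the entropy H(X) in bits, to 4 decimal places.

H = −Σ pᵢ log₂ pᵢ.
−0.10·log₂(0.10) = 0.3322
−0.10·log₂(0.10) = 0.3322
−0.07·log₂(0.07) = 0.2686
−0.22·log₂(0.22) = 0.4806
−0.21·log₂(0.21) = 0.4728
−0.10·log₂(0.10) = 0.3322
−0.20·log₂(0.20) = 0.4644
Sum ≈ 2.6829 → 2.6829 bits.

2.6829 bits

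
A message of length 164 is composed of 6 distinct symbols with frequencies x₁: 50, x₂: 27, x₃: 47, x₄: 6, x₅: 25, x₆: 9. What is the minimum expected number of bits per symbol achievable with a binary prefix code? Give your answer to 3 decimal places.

2.335 bits/symbol

Probabilities are the counts divided by 164.
Repeatedly combine the two least-probable nodes; the expected code length is the sum of the merged weights.
merge 3/82 + 9/164 → 15/164
merge 15/164 + 25/164 → 10/41
merge 27/164 + 10/41 → 67/164
merge 47/164 + 25/82 → 97/164
merge 67/164 + 97/164 → 1
L = 15/164 + 10/41 + 67/164 + 97/164 + 1 = 383/164 ≈ 2.335 bits/symbol.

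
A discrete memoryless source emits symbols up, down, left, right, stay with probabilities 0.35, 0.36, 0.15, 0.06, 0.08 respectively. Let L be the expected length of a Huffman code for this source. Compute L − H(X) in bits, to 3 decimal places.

0.064 bits

Entropy H = −Σ p log₂ p ≈ 2.0063 bits.
Huffman merges: 3/50+2/25→7/50; 7/50+3/20→29/100; 29/100+7/20→16/25; 9/25+16/25→1. L = 207/100 ≈ 2.0700.
L − H = 2.0700 − 2.0063 = 0.064 bits.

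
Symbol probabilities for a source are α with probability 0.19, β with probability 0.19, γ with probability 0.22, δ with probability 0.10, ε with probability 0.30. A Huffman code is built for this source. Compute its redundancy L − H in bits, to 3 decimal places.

0.046 bits

Entropy H = −Σ p log₂ p ≈ 2.2443 bits.
Huffman merges: 1/10+19/100→29/100; 19/100+11/50→41/100; 29/100+3/10→59/100; 41/100+59/100→1. L = 229/100 ≈ 2.2900.
L − H = 2.2900 − 2.2443 = 0.046 bits.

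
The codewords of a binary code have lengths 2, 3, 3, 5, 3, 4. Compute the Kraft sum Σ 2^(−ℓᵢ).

With common denominator 2^5 = 32: Σ 2^(−ℓᵢ) = 8/32 + 4/32 + 4/32 + 1/32 + 4/32 + 2/32 = 23/32 = 0.71875.

0.71875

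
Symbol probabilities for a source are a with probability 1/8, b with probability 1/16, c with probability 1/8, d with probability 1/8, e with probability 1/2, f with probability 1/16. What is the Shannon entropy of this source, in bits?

Each probability is a power of 1/2, so log₂(1/p) is an integer.
H = Σ p·log₂(1/p) = 1/8·3 + 1/16·4 + 1/8·3 + 1/8·3 + 1/2·1 + 1/16·4 = 2.125 bits.

2.125 bits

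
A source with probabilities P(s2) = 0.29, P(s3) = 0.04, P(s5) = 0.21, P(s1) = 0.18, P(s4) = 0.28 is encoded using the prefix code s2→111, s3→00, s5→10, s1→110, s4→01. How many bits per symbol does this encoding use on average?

L̄ = Σ pᵢ·ℓᵢ = 0.29·3 + 0.04·2 + 0.21·2 + 0.18·3 + 0.28·2 = 2.47 bits/symbol.

2.47 bits/symbol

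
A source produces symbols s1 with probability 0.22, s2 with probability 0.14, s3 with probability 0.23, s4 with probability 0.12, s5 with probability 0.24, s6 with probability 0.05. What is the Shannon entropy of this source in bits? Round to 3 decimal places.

H = −Σ pᵢ log₂ pᵢ.
−0.22·log₂(0.22) = 0.4806
−0.14·log₂(0.14) = 0.3971
−0.23·log₂(0.23) = 0.4877
−0.12·log₂(0.12) = 0.3671
−0.24·log₂(0.24) = 0.4941
−0.05·log₂(0.05) = 0.2161
Sum ≈ 2.4426 → 2.443 bits.

2.443 bits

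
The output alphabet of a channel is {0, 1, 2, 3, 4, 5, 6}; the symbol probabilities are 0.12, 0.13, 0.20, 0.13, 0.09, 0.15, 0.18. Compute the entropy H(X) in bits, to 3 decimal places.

2.765 bits

H = −Σ pᵢ log₂ pᵢ.
−0.12·log₂(0.12) = 0.3671
−0.13·log₂(0.13) = 0.3826
−0.20·log₂(0.20) = 0.4644
−0.13·log₂(0.13) = 0.3826
−0.09·log₂(0.09) = 0.3127
−0.15·log₂(0.15) = 0.4105
−0.18·log₂(0.18) = 0.4453
Sum ≈ 2.7652 → 2.765 bits.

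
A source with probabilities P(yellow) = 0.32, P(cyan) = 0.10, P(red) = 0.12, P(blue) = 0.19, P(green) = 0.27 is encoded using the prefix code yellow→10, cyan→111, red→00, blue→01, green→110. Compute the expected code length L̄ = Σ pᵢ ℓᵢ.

L̄ = Σ pᵢ·ℓᵢ = 0.32·2 + 0.10·3 + 0.12·2 + 0.19·2 + 0.27·3 = 2.37 bits/symbol.

2.37 bits/symbol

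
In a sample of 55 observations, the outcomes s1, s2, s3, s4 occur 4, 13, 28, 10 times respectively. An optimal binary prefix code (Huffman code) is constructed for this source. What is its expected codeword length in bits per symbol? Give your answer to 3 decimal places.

1.745 bits/symbol

Probabilities are the counts divided by 55.
Repeatedly combine the two least-probable nodes; the expected code length is the sum of the merged weights.
merge 4/55 + 2/11 → 14/55
merge 13/55 + 14/55 → 27/55
merge 27/55 + 28/55 → 1
L = 14/55 + 27/55 + 1 = 96/55 ≈ 1.745 bits/symbol.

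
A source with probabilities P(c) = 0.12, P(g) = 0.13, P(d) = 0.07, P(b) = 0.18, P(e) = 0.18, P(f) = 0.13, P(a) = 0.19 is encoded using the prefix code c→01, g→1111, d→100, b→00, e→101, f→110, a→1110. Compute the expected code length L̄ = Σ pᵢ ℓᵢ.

3.02 bits/symbol

L̄ = Σ pᵢ·ℓᵢ = 0.12·2 + 0.13·4 + 0.07·3 + 0.18·2 + 0.18·3 + 0.13·3 + 0.19·4 = 3.02 bits/symbol.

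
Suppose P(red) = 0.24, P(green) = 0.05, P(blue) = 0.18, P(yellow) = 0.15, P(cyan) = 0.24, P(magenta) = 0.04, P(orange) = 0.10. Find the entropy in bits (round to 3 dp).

H = −Σ pᵢ log₂ pᵢ.
−0.24·log₂(0.24) = 0.4941
−0.05·log₂(0.05) = 0.2161
−0.18·log₂(0.18) = 0.4453
−0.15·log₂(0.15) = 0.4105
−0.24·log₂(0.24) = 0.4941
−0.04·log₂(0.04) = 0.1858
−0.10·log₂(0.10) = 0.3322
Sum ≈ 2.5782 → 2.578 bits.

2.578 bits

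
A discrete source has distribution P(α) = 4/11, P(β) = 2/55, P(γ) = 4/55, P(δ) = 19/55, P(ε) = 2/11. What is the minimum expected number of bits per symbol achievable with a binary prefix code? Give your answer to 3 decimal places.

Repeatedly combine the two least-probable nodes; the expected code length is the sum of the merged weights.
merge 2/55 + 4/55 → 6/55
merge 6/55 + 2/11 → 16/55
merge 16/55 + 19/55 → 7/11
merge 4/11 + 7/11 → 1
L = 6/55 + 16/55 + 7/11 + 1 = 112/55 ≈ 2.036 bits/symbol.

2.036 bits/symbol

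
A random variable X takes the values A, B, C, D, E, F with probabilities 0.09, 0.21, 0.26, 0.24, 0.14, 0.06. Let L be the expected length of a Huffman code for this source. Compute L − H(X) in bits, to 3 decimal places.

Entropy H = −Σ p log₂ p ≈ 2.4255 bits.
Huffman merges: 3/50+9/100→3/20; 7/50+3/20→29/100; 21/100+6/25→9/20; 13/50+29/100→11/20; 9/20+11/20→1. L = 61/25 ≈ 2.4400.
L − H = 2.4400 − 2.4255 = 0.014 bits.

0.014 bits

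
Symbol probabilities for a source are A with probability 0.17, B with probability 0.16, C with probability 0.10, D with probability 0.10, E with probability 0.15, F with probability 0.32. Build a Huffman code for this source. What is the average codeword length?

2.51 bits/symbol

Repeatedly combine the two least-probable nodes; the expected code length is the sum of the merged weights.
merge 1/10 + 1/10 → 1/5
merge 3/20 + 4/25 → 31/100
merge 17/100 + 1/5 → 37/100
merge 31/100 + 8/25 → 63/100
merge 37/100 + 63/100 → 1
L = 1/5 + 31/100 + 37/100 + 63/100 + 1 = 251/100 = 2.51 bits/symbol.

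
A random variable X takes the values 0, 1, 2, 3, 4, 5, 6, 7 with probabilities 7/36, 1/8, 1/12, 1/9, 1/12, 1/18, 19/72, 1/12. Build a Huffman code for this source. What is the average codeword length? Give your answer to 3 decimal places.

2.847 bits/symbol

Repeatedly combine the two least-probable nodes; the expected code length is the sum of the merged weights.
merge 1/18 + 1/12 → 5/36
merge 1/12 + 1/12 → 1/6
merge 1/9 + 1/8 → 17/72
merge 5/36 + 1/6 → 11/36
merge 7/36 + 17/72 → 31/72
merge 19/72 + 11/36 → 41/72
merge 31/72 + 41/72 → 1
L = 5/36 + 1/6 + 17/72 + 11/36 + 31/72 + 41/72 + 1 = 205/72 ≈ 2.847 bits/symbol.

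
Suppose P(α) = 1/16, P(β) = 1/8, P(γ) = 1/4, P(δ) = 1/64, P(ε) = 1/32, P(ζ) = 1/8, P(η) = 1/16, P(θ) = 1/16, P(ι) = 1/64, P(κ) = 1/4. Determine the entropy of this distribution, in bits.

2.84375 bits

Each probability is a power of 1/2, so log₂(1/p) is an integer.
H = Σ p·log₂(1/p) = 1/16·4 + 1/8·3 + 1/4·2 + 1/64·6 + 1/32·5 + 1/8·3 + 1/16·4 + 1/16·4 + 1/64·6 + 1/4·2 = 2.84375 bits.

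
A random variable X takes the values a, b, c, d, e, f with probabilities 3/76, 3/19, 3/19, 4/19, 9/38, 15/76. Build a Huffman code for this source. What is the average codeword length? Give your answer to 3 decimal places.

Repeatedly combine the two least-probable nodes; the expected code length is the sum of the merged weights.
merge 3/76 + 3/19 → 15/76
merge 3/19 + 15/76 → 27/76
merge 15/76 + 4/19 → 31/76
merge 9/38 + 27/76 → 45/76
merge 31/76 + 45/76 → 1
L = 15/76 + 27/76 + 31/76 + 45/76 + 1 = 97/38 ≈ 2.553 bits/symbol.

2.553 bits/symbol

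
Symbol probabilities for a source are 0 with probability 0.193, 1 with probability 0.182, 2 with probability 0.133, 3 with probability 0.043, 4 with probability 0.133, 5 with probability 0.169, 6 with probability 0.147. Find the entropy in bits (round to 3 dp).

H = −Σ pᵢ log₂ pᵢ.
−0.193·log₂(0.193) = 0.4581
−0.182·log₂(0.182) = 0.4474
−0.133·log₂(0.133) = 0.3871
−0.043·log₂(0.043) = 0.1952
−0.133·log₂(0.133) = 0.3871
−0.169·log₂(0.169) = 0.4335
−0.147·log₂(0.147) = 0.4066
Sum ≈ 2.7149 → 2.715 bits.

2.715 bits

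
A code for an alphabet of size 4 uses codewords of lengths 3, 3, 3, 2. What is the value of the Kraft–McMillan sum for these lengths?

0.625

With common denominator 2^3 = 8: Σ 2^(−ℓᵢ) = 1/8 + 1/8 + 1/8 + 2/8 = 5/8 = 0.625.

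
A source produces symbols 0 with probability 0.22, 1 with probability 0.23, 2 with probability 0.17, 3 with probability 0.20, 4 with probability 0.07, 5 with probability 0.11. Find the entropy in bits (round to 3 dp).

H = −Σ pᵢ log₂ pᵢ.
−0.22·log₂(0.22) = 0.4806
−0.23·log₂(0.23) = 0.4877
−0.17·log₂(0.17) = 0.4346
−0.20·log₂(0.20) = 0.4644
−0.07·log₂(0.07) = 0.2686
−0.11·log₂(0.11) = 0.3503
Sum ≈ 2.4861 → 2.486 bits.

2.486 bits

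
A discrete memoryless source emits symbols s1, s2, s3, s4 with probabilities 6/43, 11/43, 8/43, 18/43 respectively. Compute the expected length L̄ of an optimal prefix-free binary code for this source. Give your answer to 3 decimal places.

Repeatedly combine the two least-probable nodes; the expected code length is the sum of the merged weights.
merge 6/43 + 8/43 → 14/43
merge 11/43 + 14/43 → 25/43
merge 18/43 + 25/43 → 1
L = 14/43 + 25/43 + 1 = 82/43 ≈ 1.907 bits/symbol.

1.907 bits/symbol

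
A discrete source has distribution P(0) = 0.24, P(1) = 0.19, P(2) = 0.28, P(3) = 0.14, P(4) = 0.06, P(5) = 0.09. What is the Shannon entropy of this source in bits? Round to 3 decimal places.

H = −Σ pᵢ log₂ pᵢ.
−0.24·log₂(0.24) = 0.4941
−0.19·log₂(0.19) = 0.4552
−0.28·log₂(0.28) = 0.5142
−0.14·log₂(0.14) = 0.3971
−0.06·log₂(0.06) = 0.2435
−0.09·log₂(0.09) = 0.3127
Sum ≈ 2.4169 → 2.417 bits.

2.417 bits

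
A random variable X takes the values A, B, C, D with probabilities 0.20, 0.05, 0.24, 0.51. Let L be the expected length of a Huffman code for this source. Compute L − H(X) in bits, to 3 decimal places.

0.070 bits

Entropy H = −Σ p log₂ p ≈ 1.6700 bits.
Huffman merges: 1/20+1/5→1/4; 6/25+1/4→49/100; 49/100+51/100→1. L = 87/50 ≈ 1.7400.
L − H = 1.7400 − 1.6700 = 0.070 bits.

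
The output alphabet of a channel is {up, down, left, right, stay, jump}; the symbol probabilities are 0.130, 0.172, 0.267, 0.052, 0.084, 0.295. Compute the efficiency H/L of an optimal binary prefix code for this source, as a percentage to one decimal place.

Entropy H = −Σ p log₂ p ≈ 2.3696 bits.
Huffman merges: 13/250+21/250→17/125; 13/100+17/125→133/500; 43/250+133/500→219/500; 267/1000+59/200→281/500; 219/500+281/500→1. L = 1201/500 ≈ 2.4020.
Efficiency = H/L = 2.3696/2.4020 = 98.7%.

98.7%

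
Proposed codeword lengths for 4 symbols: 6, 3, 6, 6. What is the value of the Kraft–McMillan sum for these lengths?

With common denominator 2^6 = 64: Σ 2^(−ℓᵢ) = 1/64 + 8/64 + 1/64 + 1/64 = 11/64 = 0.171875.

0.171875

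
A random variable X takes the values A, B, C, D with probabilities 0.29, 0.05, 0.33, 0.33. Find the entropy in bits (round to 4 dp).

H = −Σ pᵢ log₂ pᵢ.
−0.29·log₂(0.29) = 0.5179
−0.05·log₂(0.05) = 0.2161
−0.33·log₂(0.33) = 0.5278
−0.33·log₂(0.33) = 0.5278
Sum ≈ 1.7896 → 1.7896 bits.

1.7896 bits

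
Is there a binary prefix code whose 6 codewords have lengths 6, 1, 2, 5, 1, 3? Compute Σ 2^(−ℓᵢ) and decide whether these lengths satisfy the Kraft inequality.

With common denominator 2^6 = 64: Σ 2^(−ℓᵢ) = 1/64 + 32/64 + 16/64 + 2/64 + 32/64 + 8/64 = 91/64 = 1.421875.
Kraft's inequality requires Σ ≤ 1; here Σ = 1.421875 > 1, so no such prefix code exists.

1.421875; no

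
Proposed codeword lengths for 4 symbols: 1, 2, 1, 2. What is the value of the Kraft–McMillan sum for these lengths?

1.5

With common denominator 2^2 = 4: Σ 2^(−ℓᵢ) = 2/4 + 1/4 + 2/4 + 1/4 = 6/4 = 1.5.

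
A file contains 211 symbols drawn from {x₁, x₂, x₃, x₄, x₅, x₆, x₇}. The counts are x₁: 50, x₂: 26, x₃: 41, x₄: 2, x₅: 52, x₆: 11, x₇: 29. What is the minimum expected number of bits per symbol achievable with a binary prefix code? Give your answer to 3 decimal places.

Probabilities are the counts divided by 211.
Repeatedly combine the two least-probable nodes; the expected code length is the sum of the merged weights.
merge 2/211 + 11/211 → 13/211
merge 13/211 + 26/211 → 39/211
merge 29/211 + 39/211 → 68/211
merge 41/211 + 50/211 → 91/211
merge 52/211 + 68/211 → 120/211
merge 91/211 + 120/211 → 1
L = 13/211 + 39/211 + 68/211 + 91/211 + 120/211 + 1 = 542/211 ≈ 2.569 bits/symbol.

2.569 bits/symbol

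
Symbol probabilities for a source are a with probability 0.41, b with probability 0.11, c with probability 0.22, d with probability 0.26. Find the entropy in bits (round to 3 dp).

1.864 bits

H = −Σ pᵢ log₂ pᵢ.
−0.41·log₂(0.41) = 0.5274
−0.11·log₂(0.11) = 0.3503
−0.22·log₂(0.22) = 0.4806
−0.26·log₂(0.26) = 0.5053
Sum ≈ 1.8635 → 1.864 bits.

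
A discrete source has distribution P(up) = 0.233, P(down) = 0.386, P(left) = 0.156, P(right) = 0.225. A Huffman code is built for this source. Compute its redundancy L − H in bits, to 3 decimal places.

0.073 bits

Entropy H = −Σ p log₂ p ≈ 1.9221 bits.
Huffman merges: 39/250+9/40→381/1000; 233/1000+381/1000→307/500; 193/500+307/500→1. L = 399/200 ≈ 1.9950.
L − H = 1.9950 − 1.9221 = 0.073 bits.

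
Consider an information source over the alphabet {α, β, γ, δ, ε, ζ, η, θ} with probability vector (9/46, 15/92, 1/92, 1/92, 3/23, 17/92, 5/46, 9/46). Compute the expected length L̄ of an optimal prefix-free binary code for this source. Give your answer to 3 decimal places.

2.761 bits/symbol

Repeatedly combine the two least-probable nodes; the expected code length is the sum of the merged weights.
merge 1/92 + 1/92 → 1/46
merge 1/46 + 5/46 → 3/23
merge 3/23 + 3/23 → 6/23
merge 15/92 + 17/92 → 8/23
merge 9/46 + 9/46 → 9/23
merge 6/23 + 8/23 → 14/23
merge 9/23 + 14/23 → 1
L = 1/46 + 3/23 + 6/23 + 8/23 + 9/23 + 14/23 + 1 = 127/46 ≈ 2.761 bits/symbol.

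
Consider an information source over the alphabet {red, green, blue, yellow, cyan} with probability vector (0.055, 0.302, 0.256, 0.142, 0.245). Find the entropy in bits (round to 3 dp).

2.152 bits

H = −Σ pᵢ log₂ pᵢ.
−0.055·log₂(0.055) = 0.2301
−0.302·log₂(0.302) = 0.5217
−0.256·log₂(0.256) = 0.5032
−0.142·log₂(0.142) = 0.3999
−0.245·log₂(0.245) = 0.4971
Sum ≈ 2.1521 → 2.152 bits.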